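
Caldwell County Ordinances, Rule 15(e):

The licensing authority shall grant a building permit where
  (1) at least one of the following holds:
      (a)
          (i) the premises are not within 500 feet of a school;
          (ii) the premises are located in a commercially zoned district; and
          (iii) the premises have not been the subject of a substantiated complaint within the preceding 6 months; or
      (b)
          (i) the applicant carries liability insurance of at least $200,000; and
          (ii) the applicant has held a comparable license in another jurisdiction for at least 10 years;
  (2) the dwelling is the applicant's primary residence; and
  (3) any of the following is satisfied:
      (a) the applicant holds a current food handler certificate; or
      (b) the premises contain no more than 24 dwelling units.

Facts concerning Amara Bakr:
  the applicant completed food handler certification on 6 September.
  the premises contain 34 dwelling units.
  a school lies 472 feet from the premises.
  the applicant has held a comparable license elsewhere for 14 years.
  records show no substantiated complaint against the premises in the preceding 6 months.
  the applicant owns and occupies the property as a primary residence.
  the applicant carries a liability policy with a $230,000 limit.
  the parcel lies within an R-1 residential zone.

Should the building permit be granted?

Yes — granted.

(i) ≥500 ft from school — not satisfied.
(ii) commercially zoned — not satisfied.
(iii) no complaint in 6 mo. — met.
(a): F AND F AND T → false.
(i) insurance ≥ $200,000 — holds.
(ii) prior license ≥ 10 yr — holds.
(b): T AND T → true.
(1) = F OR T = true.
(2) primary residence — holds.
(a) food handler cert. — met.
(b) ≤ 24 units — fails.
So (3) is satisfied (T OR F).
So Overall is satisfied (T AND T AND T).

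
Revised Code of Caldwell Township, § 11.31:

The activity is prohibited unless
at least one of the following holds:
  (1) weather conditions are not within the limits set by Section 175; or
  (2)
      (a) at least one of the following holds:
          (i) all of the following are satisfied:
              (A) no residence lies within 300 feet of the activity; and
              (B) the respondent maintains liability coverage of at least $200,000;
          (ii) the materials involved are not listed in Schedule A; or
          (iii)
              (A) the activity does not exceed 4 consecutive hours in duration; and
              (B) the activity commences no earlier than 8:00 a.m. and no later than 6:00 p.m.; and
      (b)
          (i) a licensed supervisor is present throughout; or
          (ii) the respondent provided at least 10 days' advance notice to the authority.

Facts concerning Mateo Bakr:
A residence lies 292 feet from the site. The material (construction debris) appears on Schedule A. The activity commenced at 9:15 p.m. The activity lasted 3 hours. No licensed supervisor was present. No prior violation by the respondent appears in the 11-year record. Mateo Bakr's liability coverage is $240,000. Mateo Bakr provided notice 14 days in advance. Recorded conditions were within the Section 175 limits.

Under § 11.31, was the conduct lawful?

No — unlawful.

(1) not (weather ok) — not satisfied.
(A) no residence in 300 ft — fails.
(B) coverage ≥ $200,000 — satisfied.
(i): F AND T → false.
(ii) not (Schedule A material) — fails.
(A) ≤ 4 hrs duration — satisfied.
(B) start within hours — fails.
(iii) = T AND F = false.
(a): F OR F OR F → false.
(i) supervisor present — fails.
(ii) ≥10 days' notice — holds.
So (b) is satisfied (F OR T).
(2) = F AND T = false.
Overall: F OR F → false.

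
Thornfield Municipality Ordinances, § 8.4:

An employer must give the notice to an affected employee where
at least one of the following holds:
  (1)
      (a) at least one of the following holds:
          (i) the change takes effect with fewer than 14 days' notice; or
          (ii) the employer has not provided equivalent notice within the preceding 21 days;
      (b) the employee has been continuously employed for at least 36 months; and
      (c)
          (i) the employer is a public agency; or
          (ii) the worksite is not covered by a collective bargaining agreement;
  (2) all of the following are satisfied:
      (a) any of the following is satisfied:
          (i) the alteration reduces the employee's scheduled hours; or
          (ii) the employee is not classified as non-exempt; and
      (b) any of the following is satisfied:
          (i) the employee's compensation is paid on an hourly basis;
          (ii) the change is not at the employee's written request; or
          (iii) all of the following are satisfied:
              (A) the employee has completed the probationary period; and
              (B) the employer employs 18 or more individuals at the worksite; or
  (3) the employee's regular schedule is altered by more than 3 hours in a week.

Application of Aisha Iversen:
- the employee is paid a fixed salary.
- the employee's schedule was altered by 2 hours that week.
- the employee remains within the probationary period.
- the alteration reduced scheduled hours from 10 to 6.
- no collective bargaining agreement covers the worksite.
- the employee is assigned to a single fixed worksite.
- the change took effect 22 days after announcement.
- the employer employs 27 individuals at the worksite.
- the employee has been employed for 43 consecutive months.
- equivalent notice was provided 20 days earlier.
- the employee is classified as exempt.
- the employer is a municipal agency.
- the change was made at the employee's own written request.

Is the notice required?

No — not required.

(i) < 14 days' notice — fails.
(ii) no recent notice — not satisfied.
So (a) is not satisfied (F OR F).
(b) tenure ≥ 36 mo. — satisfied.
(i) public agency — holds.
(ii) no CBA — met.
So (c) is satisfied (T OR T).
(1): F AND T AND T → false.
(i) hours reduced — holds.
(ii) not (non-exempt) — met.
(a) = T OR T = true.
(i) hourly-paid — not met.
(ii) not employee-requested — not met.
(A) past probation — not met.
(B) ≥ 18 at site — met.
(iii): F AND T → false.
So (b) is not satisfied (F OR F OR F).
(2) = T AND F = false.
(3) schedule shift > 3h — fails.
So Overall is not satisfied (F OR F OR F).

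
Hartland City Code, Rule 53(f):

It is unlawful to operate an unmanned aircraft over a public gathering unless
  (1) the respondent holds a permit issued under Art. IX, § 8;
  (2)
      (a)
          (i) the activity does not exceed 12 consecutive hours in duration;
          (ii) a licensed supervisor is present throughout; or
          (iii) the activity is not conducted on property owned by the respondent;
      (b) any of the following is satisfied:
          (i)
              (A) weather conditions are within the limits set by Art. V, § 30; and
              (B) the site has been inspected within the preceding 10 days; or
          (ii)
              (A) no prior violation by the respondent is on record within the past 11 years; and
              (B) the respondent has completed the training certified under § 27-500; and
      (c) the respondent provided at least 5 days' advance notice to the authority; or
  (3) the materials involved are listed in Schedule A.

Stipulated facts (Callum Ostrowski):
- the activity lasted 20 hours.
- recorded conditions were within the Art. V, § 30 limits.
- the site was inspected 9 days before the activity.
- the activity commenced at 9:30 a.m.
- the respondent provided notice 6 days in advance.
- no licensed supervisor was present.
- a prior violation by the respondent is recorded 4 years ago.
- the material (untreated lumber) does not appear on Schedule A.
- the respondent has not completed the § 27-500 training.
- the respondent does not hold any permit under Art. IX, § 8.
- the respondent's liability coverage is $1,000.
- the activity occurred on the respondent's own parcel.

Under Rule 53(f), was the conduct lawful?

(1) holds permit — not met.
(i) ≤ 12 hrs duration — not satisfied.
(ii) supervisor present — not satisfied.
(iii) not (own property) — fails.
So (a) is not satisfied (F OR F OR F).
(A) weather ok — satisfied.
(B) site inspected — met.
(i): T AND T → true.
(A) no prior violation — not met.
(B) training certified — not met.
(ii): F AND F → false.
(b): T OR F → true.
(c) ≥5 days' notice — satisfied.
So (2) is not satisfied (F AND T AND T).
(3) Schedule A material — not satisfied.
Overall: F OR F OR F → false.

No — unlawful.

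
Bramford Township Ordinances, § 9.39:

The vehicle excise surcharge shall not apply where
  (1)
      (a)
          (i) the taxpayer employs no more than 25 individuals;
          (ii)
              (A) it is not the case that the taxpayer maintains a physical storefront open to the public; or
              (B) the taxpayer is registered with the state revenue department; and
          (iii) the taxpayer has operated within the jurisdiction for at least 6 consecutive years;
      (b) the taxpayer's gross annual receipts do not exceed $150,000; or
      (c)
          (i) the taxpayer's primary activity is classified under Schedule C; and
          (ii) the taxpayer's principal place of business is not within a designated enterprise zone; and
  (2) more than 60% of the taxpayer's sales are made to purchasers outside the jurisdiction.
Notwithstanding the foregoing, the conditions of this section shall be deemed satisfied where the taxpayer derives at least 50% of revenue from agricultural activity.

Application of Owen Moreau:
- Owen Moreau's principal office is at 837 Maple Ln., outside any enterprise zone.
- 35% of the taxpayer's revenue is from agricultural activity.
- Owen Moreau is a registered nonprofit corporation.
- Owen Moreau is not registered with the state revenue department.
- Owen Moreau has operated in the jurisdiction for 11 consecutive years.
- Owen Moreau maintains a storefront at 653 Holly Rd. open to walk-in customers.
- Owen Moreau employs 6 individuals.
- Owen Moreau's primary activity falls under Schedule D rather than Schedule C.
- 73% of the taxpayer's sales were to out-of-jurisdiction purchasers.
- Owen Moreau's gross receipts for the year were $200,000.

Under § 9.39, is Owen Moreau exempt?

(i) ≤ 25 employees — met.
(A) not (has storefront) — not satisfied.
(B) state-registered — fails.
(ii): F OR F → false.
(iii) ≥ 6 yrs in jurisdiction — holds.
(a) = T AND F AND T = false.
(b) receipts ≤ $150,000 — not satisfied.
(i) Schedule C activity — not met.
(ii) not (in enterprise zone) — satisfied.
(c): F AND T → false.
(1) = F OR F OR F = false.
(2) >60% out-of-jur. sales — satisfied.
Overall: F AND T → false.
Exception (≥50% agricultural) — not satisfied.
Result: main false OR exception false → false.

No — not exempt.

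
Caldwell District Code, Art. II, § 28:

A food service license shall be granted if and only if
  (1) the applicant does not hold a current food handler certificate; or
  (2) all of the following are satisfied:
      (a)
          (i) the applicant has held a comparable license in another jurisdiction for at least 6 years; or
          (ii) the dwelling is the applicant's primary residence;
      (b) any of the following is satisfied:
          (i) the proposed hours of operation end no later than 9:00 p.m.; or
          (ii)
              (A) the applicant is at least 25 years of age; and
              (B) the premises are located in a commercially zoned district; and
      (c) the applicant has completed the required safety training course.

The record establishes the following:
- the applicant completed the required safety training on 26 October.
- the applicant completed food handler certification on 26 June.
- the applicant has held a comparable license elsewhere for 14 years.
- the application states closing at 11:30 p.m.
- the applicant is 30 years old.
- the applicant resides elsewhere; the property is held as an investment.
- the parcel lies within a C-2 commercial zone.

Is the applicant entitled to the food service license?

(1) not (food handler cert.) — not met.
(i) prior license ≥ 6 yr — holds.
(ii) primary residence — not met.
(a) = T OR F = true.
(i) closes by 9 p.m. — fails.
(A) age ≥ 25 — holds.
(B) commercially zoned — satisfied.
(ii) = T AND T = true.
So (b) is satisfied (F OR T).
(c) safety training — satisfied.
So (2) is satisfied (T AND T AND T).
Overall: F OR T → true.

Yes — granted.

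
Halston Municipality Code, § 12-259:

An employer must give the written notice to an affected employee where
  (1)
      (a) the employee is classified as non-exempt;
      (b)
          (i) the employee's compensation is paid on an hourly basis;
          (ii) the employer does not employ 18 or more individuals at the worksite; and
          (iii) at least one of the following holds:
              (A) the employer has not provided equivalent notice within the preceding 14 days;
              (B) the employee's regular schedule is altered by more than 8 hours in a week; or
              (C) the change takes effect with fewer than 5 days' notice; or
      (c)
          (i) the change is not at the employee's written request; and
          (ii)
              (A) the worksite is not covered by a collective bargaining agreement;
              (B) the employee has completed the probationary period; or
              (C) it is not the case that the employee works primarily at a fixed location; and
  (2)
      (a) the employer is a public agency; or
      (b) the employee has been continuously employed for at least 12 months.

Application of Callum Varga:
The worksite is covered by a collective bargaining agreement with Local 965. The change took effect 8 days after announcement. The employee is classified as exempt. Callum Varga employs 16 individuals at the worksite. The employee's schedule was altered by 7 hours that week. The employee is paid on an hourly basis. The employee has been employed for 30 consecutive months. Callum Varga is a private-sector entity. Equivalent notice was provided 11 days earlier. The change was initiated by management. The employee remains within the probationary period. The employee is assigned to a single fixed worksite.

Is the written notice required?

No — not required.

(a) non-exempt — not met.
(i) hourly-paid — satisfied.
(ii) not (≥ 18 at site) — holds.
(A) no recent notice — not met.
(B) schedule shift > 8h — not met.
(C) < 5 days' notice — fails.
So (iii) is not satisfied (F OR F OR F).
(b): T AND T AND F → false.
(i) not employee-requested — holds.
(A) no CBA — not satisfied.
(B) past probation — not met.
(C) not (fixed location) — not met.
(ii) = F OR F OR F = false.
So (c) is not satisfied (T AND F).
(1) = F OR F OR F = false.
(a) public agency — fails.
(b) tenure ≥ 12 mo. — met.
So (2) is satisfied (F OR T).
Overall: F AND T → false.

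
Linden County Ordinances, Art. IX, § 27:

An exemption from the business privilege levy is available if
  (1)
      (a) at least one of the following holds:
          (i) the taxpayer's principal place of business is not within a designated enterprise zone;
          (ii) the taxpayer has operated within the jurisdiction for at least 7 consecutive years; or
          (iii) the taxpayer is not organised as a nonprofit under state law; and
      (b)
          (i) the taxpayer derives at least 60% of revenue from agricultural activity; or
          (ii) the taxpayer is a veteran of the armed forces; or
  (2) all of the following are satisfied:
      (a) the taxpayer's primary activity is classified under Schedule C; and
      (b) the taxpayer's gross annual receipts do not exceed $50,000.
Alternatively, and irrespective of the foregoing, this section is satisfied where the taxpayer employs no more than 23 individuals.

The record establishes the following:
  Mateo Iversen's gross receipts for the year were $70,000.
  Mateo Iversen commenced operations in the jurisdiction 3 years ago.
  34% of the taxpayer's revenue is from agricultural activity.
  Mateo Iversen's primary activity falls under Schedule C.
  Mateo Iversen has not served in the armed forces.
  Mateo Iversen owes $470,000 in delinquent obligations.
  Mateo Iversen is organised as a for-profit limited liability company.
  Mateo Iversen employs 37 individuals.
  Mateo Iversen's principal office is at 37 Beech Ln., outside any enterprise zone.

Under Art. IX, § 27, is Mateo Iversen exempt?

No — not exempt.

(i) not (in enterprise zone) — satisfied.
(ii) ≥ 7 yrs in jurisdiction — fails.
(iii) not (nonprofit) — satisfied.
(a) = T OR F OR T = true.
(i) ≥60% agricultural — not met.
(ii) veteran — fails.
(b): F OR F → false.
(1): T AND F → false.
(a) Schedule C activity — satisfied.
(b) receipts ≤ $50,000 — not satisfied.
(2) = T AND F = false.
Overall: F OR F → false.
Exception (≤ 23 employees) — not satisfied.
Result: main false OR exception false → false.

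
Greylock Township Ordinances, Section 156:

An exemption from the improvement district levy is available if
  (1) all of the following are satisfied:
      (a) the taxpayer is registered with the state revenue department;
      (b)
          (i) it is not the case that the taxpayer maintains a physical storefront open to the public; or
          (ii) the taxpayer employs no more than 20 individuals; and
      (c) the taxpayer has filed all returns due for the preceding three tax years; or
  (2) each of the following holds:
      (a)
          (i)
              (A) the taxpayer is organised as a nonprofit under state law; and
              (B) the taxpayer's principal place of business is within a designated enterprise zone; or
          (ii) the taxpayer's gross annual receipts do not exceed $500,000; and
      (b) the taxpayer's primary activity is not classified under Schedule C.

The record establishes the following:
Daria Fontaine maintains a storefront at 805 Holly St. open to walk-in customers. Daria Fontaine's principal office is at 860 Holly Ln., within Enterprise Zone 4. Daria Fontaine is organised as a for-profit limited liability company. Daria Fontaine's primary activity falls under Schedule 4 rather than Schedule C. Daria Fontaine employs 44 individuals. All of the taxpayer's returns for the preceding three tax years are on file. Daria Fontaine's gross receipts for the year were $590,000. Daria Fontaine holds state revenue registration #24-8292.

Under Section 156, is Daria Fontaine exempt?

(a) state-registered — holds.
(i) not (has storefront) — fails.
(ii) ≤ 20 employees — fails.
(b): F OR F → false.
(c) returns current — holds.
(1) = T AND F AND T = false.
(A) nonprofit — not satisfied.
(B) in enterprise zone — met.
So (i) is not satisfied (F AND T).
(ii) receipts ≤ $500,000 — not met.
(a) = F OR F = false.
(b) not (Schedule C activity) — holds.
(2) = F AND T = false.
Overall: F OR F → false.

No — not exempt.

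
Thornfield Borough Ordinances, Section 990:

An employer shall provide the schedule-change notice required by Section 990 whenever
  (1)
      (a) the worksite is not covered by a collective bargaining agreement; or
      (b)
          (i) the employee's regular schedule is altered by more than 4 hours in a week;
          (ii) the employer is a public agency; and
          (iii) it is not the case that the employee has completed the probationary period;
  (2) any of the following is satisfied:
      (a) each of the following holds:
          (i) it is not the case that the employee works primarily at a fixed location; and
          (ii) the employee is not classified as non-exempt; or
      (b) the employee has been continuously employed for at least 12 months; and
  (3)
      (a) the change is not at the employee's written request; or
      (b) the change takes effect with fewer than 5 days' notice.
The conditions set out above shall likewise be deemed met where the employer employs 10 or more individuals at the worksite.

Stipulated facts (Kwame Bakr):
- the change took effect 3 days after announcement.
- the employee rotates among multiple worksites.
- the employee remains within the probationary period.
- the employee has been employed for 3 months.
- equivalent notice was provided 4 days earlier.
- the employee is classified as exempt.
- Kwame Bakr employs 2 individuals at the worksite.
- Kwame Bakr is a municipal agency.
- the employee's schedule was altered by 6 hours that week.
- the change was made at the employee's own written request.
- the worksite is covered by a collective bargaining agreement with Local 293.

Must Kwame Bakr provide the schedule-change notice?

(a) no CBA — not met.
(i) schedule shift > 4h — satisfied.
(ii) public agency — satisfied.
(iii) not (past probation) — holds.
(b): T AND T AND T → true.
(1): F OR T → true.
(i) not (fixed location) — met.
(ii) not (non-exempt) — holds.
(a) = T AND T = true.
(b) tenure ≥ 12 mo. — not met.
So (2) is satisfied (T OR F).
(a) not employee-requested — not satisfied.
(b) < 5 days' notice — satisfied.
(3): F OR T → true.
So Overall is satisfied (T AND T AND T).
Exception (≥ 10 at site) — not satisfied.
Result: main true OR exception false → true.

Yes — required.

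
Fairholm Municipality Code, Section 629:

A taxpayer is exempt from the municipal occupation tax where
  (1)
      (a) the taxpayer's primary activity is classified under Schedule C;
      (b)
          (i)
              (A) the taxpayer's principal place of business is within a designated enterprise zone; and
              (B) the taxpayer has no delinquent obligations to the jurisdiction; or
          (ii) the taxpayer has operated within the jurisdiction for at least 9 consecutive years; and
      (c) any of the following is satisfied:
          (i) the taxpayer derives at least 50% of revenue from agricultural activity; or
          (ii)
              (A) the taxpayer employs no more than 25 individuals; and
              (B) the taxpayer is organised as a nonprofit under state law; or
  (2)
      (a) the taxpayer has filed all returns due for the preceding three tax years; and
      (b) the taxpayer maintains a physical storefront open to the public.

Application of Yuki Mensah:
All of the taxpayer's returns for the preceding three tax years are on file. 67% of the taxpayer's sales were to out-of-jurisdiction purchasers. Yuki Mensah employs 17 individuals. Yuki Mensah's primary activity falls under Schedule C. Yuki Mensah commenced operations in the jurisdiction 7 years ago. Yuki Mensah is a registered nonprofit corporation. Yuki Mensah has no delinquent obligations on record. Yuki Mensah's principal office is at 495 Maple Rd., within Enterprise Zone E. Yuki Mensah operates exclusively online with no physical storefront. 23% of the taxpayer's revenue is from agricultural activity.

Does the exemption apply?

(a) Schedule C activity — holds.
(A) in enterprise zone — holds.
(B) no delinquency — satisfied.
So (i) is satisfied (T AND T).
(ii) ≥ 9 yrs in jurisdiction — not met.
(b): T OR F → true.
(i) ≥50% agricultural — not satisfied.
(A) ≤ 25 employees — holds.
(B) nonprofit — holds.
So (ii) is satisfied (T AND T).
So (c) is satisfied (F OR T).
(1) = T AND T AND T = true.
(a) returns current — holds.
(b) has storefront — not satisfied.
(2): T AND F → false.
Overall = T OR F = true.

Yes — exempt.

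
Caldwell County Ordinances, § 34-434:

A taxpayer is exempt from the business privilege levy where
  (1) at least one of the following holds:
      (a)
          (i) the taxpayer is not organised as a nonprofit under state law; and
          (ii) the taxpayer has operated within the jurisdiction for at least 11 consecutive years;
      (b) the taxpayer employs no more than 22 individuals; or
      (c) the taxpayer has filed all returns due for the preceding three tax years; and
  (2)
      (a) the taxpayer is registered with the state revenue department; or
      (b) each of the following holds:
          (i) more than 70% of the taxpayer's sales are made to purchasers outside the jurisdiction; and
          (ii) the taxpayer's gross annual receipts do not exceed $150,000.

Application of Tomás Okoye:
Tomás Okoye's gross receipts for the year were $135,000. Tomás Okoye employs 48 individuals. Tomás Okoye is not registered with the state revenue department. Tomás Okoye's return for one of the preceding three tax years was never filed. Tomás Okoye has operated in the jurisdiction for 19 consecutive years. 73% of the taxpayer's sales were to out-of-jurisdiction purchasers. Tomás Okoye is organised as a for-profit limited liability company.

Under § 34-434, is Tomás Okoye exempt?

Yes — exempt.

(i) not (nonprofit) — satisfied.
(ii) ≥ 11 yrs in jurisdiction — satisfied.
So (a) is satisfied (T AND T).
(b) ≤ 22 employees — not met.
(c) returns current — not satisfied.
(1) = T OR F OR F = true.
(a) state-registered — fails.
(i) >70% out-of-jur. sales — satisfied.
(ii) receipts ≤ $150,000 — met.
So (b) is satisfied (T AND T).
(2) = F OR T = true.
Overall: T AND T → true.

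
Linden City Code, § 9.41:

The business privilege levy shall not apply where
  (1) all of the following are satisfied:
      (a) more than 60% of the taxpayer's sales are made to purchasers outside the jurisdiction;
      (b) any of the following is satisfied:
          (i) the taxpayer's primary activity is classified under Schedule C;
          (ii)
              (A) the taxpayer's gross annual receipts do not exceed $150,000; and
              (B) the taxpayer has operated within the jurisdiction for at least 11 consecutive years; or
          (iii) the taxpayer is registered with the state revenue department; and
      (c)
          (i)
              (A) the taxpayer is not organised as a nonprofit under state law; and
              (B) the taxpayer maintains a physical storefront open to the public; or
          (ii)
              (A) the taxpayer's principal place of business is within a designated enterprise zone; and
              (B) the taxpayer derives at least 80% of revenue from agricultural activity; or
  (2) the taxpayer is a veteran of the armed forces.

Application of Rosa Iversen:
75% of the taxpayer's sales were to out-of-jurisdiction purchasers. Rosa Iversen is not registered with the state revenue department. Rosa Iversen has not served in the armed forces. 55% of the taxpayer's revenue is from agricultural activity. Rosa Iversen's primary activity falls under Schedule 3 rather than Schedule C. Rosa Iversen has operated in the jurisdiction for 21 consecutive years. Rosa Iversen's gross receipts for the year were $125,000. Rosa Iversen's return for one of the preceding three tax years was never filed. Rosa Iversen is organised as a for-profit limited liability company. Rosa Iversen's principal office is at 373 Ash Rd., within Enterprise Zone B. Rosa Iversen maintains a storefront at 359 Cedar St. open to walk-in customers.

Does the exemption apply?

(a) >60% out-of-jur. sales — met.
(i) Schedule C activity — not met.
(A) receipts ≤ $150,000 — holds.
(B) ≥ 11 yrs in jurisdiction — satisfied.
(ii): T AND T → true.
(iii) state-registered — not satisfied.
(b): F OR T OR F → true.
(A) not (nonprofit) — satisfied.
(B) has storefront — holds.
So (i) is satisfied (T AND T).
(A) in enterprise zone — holds.
(B) ≥80% agricultural — not satisfied.
(ii) = T AND F = false.
(c): T OR F → true.
(1): T AND T AND T → true.
(2) veteran — not met.
Overall = T OR F = true.

Yes — exempt.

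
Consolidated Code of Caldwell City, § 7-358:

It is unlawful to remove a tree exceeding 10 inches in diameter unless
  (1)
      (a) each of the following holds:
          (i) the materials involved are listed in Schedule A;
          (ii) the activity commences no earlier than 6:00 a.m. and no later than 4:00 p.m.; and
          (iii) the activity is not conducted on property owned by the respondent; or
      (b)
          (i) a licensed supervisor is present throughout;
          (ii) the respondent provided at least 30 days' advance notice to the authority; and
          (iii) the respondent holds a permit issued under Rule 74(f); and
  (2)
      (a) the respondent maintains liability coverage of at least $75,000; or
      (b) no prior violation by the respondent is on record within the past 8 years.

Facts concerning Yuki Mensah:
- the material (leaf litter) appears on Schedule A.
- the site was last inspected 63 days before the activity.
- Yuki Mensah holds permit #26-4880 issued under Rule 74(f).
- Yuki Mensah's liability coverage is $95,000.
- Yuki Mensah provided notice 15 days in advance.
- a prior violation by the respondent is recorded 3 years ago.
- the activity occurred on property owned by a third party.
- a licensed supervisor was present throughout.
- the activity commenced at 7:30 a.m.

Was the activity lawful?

(i) Schedule A material — holds.
(ii) start within hours — met.
(iii) not (own property) — satisfied.
(a): T AND T AND T → true.
(i) supervisor present — holds.
(ii) ≥30 days' notice — not met.
(iii) holds permit — met.
(b) = T AND F AND T = false.
So (1) is satisfied (T OR F).
(a) coverage ≥ $75,000 — met.
(b) no prior violation — not met.
(2) = T OR F = true.
So Overall is satisfied (T AND T).

Yes — lawful.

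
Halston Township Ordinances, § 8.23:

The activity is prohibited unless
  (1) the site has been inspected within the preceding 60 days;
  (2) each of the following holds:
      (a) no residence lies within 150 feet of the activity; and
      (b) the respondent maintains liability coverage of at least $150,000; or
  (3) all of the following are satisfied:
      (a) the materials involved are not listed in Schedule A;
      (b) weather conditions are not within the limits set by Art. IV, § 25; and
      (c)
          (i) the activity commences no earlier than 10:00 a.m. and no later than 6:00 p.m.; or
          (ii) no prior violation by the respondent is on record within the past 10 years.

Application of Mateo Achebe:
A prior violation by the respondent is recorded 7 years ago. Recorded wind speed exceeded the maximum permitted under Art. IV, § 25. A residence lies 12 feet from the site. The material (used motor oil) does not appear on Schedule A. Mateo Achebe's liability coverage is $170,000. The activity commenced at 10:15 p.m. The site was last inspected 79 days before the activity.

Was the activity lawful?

No — unlawful.

(1) site inspected — fails.
(a) no residence in 150 ft — fails.
(b) coverage ≥ $150,000 — met.
(2): F AND T → false.
(a) not (Schedule A material) — met.
(b) not (weather ok) — met.
(i) start within hours — fails.
(ii) no prior violation — fails.
(c) = F OR F = false.
So (3) is not satisfied (T AND T AND F).
Overall = F OR F OR F = false.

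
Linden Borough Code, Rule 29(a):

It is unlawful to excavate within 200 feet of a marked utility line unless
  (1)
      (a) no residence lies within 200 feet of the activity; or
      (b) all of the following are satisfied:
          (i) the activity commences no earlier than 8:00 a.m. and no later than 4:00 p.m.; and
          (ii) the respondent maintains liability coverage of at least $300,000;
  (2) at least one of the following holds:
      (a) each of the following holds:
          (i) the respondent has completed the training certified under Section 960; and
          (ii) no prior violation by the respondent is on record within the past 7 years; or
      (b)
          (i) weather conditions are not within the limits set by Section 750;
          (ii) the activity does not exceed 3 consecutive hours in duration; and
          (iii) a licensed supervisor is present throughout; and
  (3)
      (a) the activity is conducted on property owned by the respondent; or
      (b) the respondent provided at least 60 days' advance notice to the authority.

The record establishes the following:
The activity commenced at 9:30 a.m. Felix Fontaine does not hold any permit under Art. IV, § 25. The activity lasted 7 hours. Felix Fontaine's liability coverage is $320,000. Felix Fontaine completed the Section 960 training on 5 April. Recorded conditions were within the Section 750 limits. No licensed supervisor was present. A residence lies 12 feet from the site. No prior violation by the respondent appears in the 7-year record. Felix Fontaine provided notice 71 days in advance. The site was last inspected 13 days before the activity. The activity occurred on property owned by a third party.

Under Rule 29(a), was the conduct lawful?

(a) no residence in 200 ft — not met.
(i) start within hours — met.
(ii) coverage ≥ $300,000 — satisfied.
(b) = T AND T = true.
(1) = F OR T = true.
(i) training certified — met.
(ii) no prior violation — holds.
(a) = T AND T = true.
(i) not (weather ok) — not met.
(ii) ≤ 3 hrs duration — not met.
(iii) supervisor present — not satisfied.
So (b) is not satisfied (F AND F AND F).
So (2) is satisfied (T OR F).
(a) own property — not satisfied.
(b) ≥60 days' notice — met.
So (3) is satisfied (F OR T).
So Overall is satisfied (T AND T AND T).

Yes — lawful.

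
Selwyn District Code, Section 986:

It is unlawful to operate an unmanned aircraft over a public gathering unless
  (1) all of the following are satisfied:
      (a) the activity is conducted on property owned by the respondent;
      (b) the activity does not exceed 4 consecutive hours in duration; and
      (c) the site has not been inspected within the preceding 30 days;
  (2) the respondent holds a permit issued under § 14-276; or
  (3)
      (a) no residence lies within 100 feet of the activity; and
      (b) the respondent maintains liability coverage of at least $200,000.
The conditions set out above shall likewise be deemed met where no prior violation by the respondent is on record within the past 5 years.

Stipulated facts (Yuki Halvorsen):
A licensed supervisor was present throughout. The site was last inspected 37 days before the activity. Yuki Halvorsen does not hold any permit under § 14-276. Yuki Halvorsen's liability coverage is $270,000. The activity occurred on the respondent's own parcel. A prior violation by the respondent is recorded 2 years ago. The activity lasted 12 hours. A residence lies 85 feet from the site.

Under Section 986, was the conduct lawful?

(a) own property — holds.
(b) ≤ 4 hrs duration — not met.
(c) not (site inspected) — holds.
(1): T AND F AND T → false.
(2) holds permit — fails.
(a) no residence in 100 ft — fails.
(b) coverage ≥ $200,000 — met.
So (3) is not satisfied (F AND T).
So Overall is not satisfied (F OR F OR F).
Exception (no prior violation) — not satisfied.
Result: main false OR exception false → false.

No — unlawful.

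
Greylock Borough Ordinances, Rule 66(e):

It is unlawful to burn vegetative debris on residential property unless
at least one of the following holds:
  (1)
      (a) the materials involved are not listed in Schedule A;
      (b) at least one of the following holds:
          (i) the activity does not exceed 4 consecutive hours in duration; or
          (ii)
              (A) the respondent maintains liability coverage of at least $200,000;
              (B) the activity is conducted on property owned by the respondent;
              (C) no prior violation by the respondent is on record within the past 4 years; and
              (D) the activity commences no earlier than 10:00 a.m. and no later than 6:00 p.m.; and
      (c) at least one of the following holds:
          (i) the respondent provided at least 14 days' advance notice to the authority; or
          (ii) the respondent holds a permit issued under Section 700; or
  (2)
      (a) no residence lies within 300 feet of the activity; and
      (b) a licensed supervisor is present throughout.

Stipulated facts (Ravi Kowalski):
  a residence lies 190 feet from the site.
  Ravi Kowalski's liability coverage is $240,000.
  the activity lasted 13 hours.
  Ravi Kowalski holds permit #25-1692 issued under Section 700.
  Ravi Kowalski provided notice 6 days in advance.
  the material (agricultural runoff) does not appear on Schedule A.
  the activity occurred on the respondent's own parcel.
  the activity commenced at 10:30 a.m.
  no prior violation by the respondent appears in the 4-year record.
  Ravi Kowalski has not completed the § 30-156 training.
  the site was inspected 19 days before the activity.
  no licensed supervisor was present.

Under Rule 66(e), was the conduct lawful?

(a) not (Schedule A material) — met.
(i) ≤ 4 hrs duration — not met.
(A) coverage ≥ $200,000 — satisfied.
(B) own property — satisfied.
(C) no prior violation — satisfied.
(D) start within hours — satisfied.
(ii): T AND T AND T AND T → true.
So (b) is satisfied (F OR T).
(i) ≥14 days' notice — not satisfied.
(ii) holds permit — satisfied.
(c): F OR T → true.
(1): T AND T AND T → true.
(a) no residence in 300 ft — not satisfied.
(b) supervisor present — fails.
(2): F AND F → false.
So Overall is satisfied (T OR F).

Yes — lawful.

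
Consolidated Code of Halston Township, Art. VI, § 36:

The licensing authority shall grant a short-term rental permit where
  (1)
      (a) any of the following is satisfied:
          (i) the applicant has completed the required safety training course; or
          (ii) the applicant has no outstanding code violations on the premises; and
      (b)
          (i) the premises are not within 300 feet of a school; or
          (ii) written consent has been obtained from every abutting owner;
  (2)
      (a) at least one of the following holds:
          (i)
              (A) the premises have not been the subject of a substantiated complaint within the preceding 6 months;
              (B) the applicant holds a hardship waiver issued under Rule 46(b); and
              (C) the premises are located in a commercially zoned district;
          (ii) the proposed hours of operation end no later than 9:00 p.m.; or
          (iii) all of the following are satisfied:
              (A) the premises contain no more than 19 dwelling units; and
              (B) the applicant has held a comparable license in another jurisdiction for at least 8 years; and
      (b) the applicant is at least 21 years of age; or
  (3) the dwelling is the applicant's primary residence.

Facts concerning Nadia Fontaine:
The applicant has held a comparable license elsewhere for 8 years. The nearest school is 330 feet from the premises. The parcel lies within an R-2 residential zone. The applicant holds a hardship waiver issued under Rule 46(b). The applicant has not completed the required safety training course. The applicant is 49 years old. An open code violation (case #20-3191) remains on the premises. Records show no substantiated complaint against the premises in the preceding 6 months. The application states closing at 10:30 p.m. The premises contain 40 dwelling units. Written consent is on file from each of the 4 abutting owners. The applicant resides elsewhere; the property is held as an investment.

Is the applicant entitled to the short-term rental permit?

(i) safety training — not satisfied.
(ii) no code violations — fails.
So (a) is not satisfied (F OR F).
(i) ≥300 ft from school — met.
(ii) all abutters consent — holds.
So (b) is satisfied (T OR T).
(1): F AND T → false.
(A) no complaint in 6 mo. — satisfied.
(B) hardship waiver — satisfied.
(C) commercially zoned — not satisfied.
So (i) is not satisfied (T AND T AND F).
(ii) closes by 9 p.m. — fails.
(A) ≤ 19 units — not satisfied.
(B) prior license ≥ 8 yr — satisfied.
So (iii) is not satisfied (F AND T).
So (a) is not satisfied (F OR F OR F).
(b) age ≥ 21 — satisfied.
(2) = F AND T = false.
(3) primary residence — not satisfied.
So Overall is not satisfied (F OR F OR F).

No — denied.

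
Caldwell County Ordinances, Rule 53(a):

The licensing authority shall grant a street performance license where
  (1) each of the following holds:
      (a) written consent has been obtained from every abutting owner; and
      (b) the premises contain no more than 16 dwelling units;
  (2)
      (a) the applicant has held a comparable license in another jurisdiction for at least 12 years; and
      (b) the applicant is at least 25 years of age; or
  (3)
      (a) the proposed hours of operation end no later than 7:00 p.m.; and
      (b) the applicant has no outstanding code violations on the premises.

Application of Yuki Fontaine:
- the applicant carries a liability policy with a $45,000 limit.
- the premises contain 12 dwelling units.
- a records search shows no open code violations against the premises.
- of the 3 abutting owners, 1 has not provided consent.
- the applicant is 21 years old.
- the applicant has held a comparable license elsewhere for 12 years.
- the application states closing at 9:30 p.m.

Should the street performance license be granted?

No — denied.

(a) all abutters consent — fails.
(b) ≤ 16 units — holds.
So (1) is not satisfied (F AND T).
(a) prior license ≥ 12 yr — holds.
(b) age ≥ 25 — fails.
So (2) is not satisfied (T AND F).
(a) closes by 7 p.m. — fails.
(b) no code violations — satisfied.
(3) = F AND T = false.
Overall: F OR F OR F → false.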